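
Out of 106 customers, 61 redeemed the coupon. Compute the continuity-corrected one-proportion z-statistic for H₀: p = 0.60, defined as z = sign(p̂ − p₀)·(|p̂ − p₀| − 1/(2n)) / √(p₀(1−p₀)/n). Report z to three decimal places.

z = -0.416

Sample proportion p̂ = 61/106 = 0.57547. p̂ − p₀ = -0.024528.
Continuity correction 1/(2n) = 1/212 = 0.004717.
Corrected numerator: |-0.024528| − 0.004717 = 0.019811.
Under H₀, SE = √(p₀(1−p₀)/n) = √(0.60·0.40/106) = √0.002264151 = 0.047583.
z = −0.019811/0.047583 = -0.416.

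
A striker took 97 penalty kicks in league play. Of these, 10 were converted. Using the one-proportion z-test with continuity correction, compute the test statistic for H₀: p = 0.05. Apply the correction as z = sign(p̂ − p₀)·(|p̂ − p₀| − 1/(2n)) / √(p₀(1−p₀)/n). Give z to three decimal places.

p̂ = 10/97 = 0.10309. p̂ − p₀ = 0.053093.
1/(2n) = 0.005155.
Corrected numerator: |0.053093| − 0.005155 = 0.047938.
Under H₀, SE = √(p₀(1−p₀)/n) = √(0.05·0.95/97) = √0.000489691 = 0.022129.
z = +0.047938/0.022129 = 2.166.

z = 2.166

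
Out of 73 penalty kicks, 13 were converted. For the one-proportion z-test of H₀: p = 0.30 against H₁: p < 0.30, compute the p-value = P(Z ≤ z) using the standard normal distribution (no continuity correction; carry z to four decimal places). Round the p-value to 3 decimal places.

With x = 13 successes in n = 73, p̂ = 0.17808.
SE₀ = √(0.30·0.70/73) = 0.053635.
Test statistic (full precision, shown to 4 dp): z = (13/73 − 0.30)/SE₀ ≈ -2.2731.
p-value = P(Z ≤ z) with z = -2.2731 → 0.012.

p-value = 0.012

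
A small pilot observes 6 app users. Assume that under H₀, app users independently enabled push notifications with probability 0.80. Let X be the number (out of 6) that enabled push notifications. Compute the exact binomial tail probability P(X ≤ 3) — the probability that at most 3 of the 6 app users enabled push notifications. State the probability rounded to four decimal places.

X ~ Binomial(n=6, p=0.80).
P(X ≤ 3) = C(6,0)·0.80^0·0.20^6 + C(6,1)·0.80^1·0.20^5 + C(6,2)·0.80^2·0.20^4 + C(6,3)·0.80^3·0.20^3.
= 0.000064 + 0.001536 + 0.015360 + 0.081920 = 0.0989.

P = 0.0989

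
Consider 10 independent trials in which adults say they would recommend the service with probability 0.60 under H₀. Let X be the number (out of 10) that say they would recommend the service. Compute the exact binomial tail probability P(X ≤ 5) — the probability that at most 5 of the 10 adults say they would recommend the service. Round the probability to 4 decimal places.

P = 0.3669

X ~ Binomial(n=10, p=0.60).
P(X ≤ 5) = Σ_{j=0}^{5} C(10,j)·0.60^j·0.40^{10−j}.
= 0.000105 + 0.001573 + 0.010617 + 0.042467 + 0.111477 + 0.200658 = 0.3669.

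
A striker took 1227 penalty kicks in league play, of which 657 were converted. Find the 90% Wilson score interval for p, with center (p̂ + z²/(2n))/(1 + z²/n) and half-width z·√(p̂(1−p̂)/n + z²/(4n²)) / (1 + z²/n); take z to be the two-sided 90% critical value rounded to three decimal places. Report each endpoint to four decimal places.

(0.5120, 0.5588)

p̂ = 657/1227 = 0.53545; z = 1.645, so z² = 2.706025.
Denominator 1 + z²/n = 1 + 2.706025/1227 = 1.002205.
Adjusted center: (0.53545 + z²/(2n))/1.002205 = 0.53537.
Radicand: p̂(1−p̂)/n + z²/(4n²) = 0.000202725 + 0.000000449 = 0.000203174.
Half-width = 1.645·√0.000203174/1.002205 = 0.02340.
Interval: 0.53537 ± 0.02340 → (0.5120, 0.5588).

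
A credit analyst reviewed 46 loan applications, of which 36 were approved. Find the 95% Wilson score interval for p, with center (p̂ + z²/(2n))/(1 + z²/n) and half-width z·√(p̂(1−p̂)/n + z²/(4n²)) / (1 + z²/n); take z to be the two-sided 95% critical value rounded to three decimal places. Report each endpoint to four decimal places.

(0.6443, 0.8774)

Here p̂ = 36/46 = 0.78261 and z = 1.960 (z² = 3.841600).
Denominator 1 + z²/n = 1 + 3.841600/46 = 1.083513.
Adjusted center: (0.78261 + z²/(2n))/1.083513 = 0.76083.
Radicand: p̂(1−p̂)/n + z²/(4n²) = 0.003698529 + 0.000453875 = 0.004152404.
Half-width = z·√(radicand)/denom = 1.960·0.064439/1.083513 = 0.11657.
Interval: 0.76083 ± 0.11657 → (0.6443, 0.8774).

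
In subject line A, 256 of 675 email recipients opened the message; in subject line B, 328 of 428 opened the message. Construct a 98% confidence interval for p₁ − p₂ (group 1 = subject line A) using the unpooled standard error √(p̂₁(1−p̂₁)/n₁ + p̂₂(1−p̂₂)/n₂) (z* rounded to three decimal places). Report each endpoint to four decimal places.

(-0.4515, -0.3227)

p̂₁ = 256/675 = 0.37926, p̂₂ = 328/428 = 0.76636; p̂₁ − p̂₂ = -0.38710.
Unpooled SE = √(p̂₁(1−p̂₁)/n₁ + p̂₂(1−p̂₂)/n₂) = √(0.000348773 + 0.000418353) = 0.027697.
z* = 2.326 at the 98% level. Margin = 2.326·0.027697 = 0.06442.
Interval: -0.38710 ± 0.06442 → (-0.4515, -0.3227).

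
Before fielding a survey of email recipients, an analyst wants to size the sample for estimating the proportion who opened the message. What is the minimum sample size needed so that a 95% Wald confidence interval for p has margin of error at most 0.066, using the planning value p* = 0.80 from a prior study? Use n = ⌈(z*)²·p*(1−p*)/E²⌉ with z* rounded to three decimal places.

n = 142

The 95% critical value is z* = 1.960.
p*(1−p*) = 0.80·0.20 = 0.1600.
Required n before rounding: 3.841600 × 0.1600 / 0.066² = 141.106.
⌈141.106⌉ = 142.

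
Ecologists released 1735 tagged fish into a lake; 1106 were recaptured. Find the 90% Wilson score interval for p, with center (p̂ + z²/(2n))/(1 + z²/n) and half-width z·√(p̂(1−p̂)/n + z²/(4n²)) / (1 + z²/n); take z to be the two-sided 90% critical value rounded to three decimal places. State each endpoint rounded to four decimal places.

Here p̂ = 1106/1735 = 0.63746 and z = 1.645 (z² = 2.706025).
Denominator 1 + z²/n = 1 + 2.706025/1735 = 1.001560.
Center = (0.63746 + 0.000780)/1.001560 = 0.63725.
Radicand: p̂(1−p̂)/n + z²/(4n²) = 0.000133201 + 0.000000225 = 0.000133426.
Half-width = 1.645·√0.000133426/1.001560 = 0.01897.
CI: 0.63725 ± 0.01897 = (0.6183, 0.6562).

(0.6183, 0.6562)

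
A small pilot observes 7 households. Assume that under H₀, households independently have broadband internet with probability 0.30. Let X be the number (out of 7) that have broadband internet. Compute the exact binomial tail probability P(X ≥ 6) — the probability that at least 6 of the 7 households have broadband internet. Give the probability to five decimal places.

X ~ Binomial(n=7, p=0.30).
P(X ≥ 6) = C(7,6)·0.30^6·0.70^1 + C(7,7)·0.30^7·0.70^0.
= 0.003572 + 0.000219 = 0.00379.

P = 0.00379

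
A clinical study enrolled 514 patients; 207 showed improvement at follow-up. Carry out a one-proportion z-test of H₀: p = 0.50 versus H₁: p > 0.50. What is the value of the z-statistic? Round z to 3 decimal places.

With x = 207 successes in n = 514, p̂ = 0.40272.
Under H₀, SE = √(p₀(1−p₀)/n) = √(0.50·0.50/514) = √0.000486381 = 0.022054.
z = (p̂ − p₀)/SE = (0.40272 − 0.50)/0.022054 = -4.411.

z = -4.411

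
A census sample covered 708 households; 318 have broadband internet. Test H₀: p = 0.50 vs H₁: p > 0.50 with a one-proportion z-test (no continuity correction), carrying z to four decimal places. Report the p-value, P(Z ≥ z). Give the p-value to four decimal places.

p-value = 0.9966

With x = 318 successes in n = 708, p̂ = 0.44915.
Under H₀, SE = √(p₀(1−p₀)/n) = √(0.50·0.50/708) = √0.000353107 = 0.018791.
z = (p̂ − p₀)/SE = (318/708 − 0.50)/0.018791 ≈ -2.7059.
p-value = P(Z ≥ z) with z = -2.7059 → 0.9966.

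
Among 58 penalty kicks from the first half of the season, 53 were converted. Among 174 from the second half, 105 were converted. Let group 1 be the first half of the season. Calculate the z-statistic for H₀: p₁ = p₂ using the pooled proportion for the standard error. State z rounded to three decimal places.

z = 4.392

Sample proportions: p̂₁ = 53/58 = 0.91379 and p̂₂ = 105/174 = 0.60345.
Pooled p̂ = (53+105)/(58+174) = 158/232 = 0.68103.
Pooled SE = √[0.2172265·0.02298851] ≈ 0.070666.
z = (p̂₁ − p̂₂)/SE = (0.91379 − 0.60345)/0.070666 = 0.31034/0.070666 = 4.392.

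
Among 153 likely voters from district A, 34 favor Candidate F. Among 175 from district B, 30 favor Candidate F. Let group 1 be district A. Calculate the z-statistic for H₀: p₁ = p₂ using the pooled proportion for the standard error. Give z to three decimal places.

Sample proportions: p̂₁ = 34/153 = 0.22222 and p̂₂ = 30/175 = 0.17143.
Pooled p̂ = (34+30)/(153+175) = 64/328 = 0.19512.
SE = √[p̂(1−p̂)(1/n₁+1/n₂)] = √[0.19512·0.80488·(1/153+1/175)] ≈ 0.043862.
z = (p̂₁ − p̂₂)/SE = (0.22222 − 0.17143)/0.043862 = 0.05079/0.043862 = 1.158.

z = 1.158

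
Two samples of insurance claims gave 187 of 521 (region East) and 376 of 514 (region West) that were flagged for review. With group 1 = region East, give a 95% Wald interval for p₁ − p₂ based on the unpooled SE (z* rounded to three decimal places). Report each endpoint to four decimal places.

(-0.4288, -0.3163)

p̂₁ = 187/521 = 0.35893, p̂₂ = 376/514 = 0.73152; p̂₁ − p̂₂ = -0.37259.
Unpooled SE = √(p̂₁(1−p̂₁)/n₁ + p̂₂(1−p̂₂)/n₂) = √(0.000441647 + 0.000382100) = 0.028701.
z* = 1.960 at the 95% level. Margin = 1.960·0.028701 = 0.05625.
So the interval runs from -0.4288 to -0.3163.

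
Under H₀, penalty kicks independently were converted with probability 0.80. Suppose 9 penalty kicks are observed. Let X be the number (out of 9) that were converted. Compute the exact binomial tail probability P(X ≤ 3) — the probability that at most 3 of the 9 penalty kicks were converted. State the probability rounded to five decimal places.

P = 0.00307

X is binomial with n = 9 and p = 0.80.
P(X ≤ 3) = C(9,0)·0.80^0·0.20^9 + C(9,1)·0.80^1·0.20^8 + C(9,2)·0.80^2·0.20^7 + C(9,3)·0.80^3·0.20^6.
= 0.000001 + 0.000018 + 0.000295 + 0.002753 = 0.00307.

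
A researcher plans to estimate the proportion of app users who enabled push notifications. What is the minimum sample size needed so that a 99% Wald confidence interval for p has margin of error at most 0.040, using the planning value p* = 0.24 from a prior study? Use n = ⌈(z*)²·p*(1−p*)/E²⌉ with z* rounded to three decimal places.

For 99% confidence, z* = 2.576.
p*(1−p*) = 0.24·0.76 = 0.1824.
(z*)²·p*(1−p*)/E² = 6.635776·0.1824/0.001600 = 756.478.
⌈756.478⌉ = 757.

n = 757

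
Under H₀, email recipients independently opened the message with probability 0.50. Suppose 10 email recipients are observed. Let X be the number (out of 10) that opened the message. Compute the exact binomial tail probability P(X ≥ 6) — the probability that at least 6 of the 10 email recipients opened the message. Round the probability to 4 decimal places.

P = 0.3770

X is binomial with n = 10 and p = 0.50.
P(X ≥ 6) = Σ_{j=6}^{10} C(10,j)·0.50^j·0.50^{10−j}.
= 0.205078 + 0.117188 + 0.043945 + 0.009766 + 0.000977 = 0.3770.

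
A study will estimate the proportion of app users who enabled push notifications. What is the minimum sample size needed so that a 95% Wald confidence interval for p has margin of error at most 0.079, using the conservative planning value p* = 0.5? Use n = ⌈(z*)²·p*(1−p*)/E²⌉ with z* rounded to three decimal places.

n = 154

The 95% critical value is z* = 1.960.
p*(1−p*) = 0.2500.
Required n before rounding: 3.841600 × 0.2500 / 0.079² = 153.886.
Rounding up, n = 154.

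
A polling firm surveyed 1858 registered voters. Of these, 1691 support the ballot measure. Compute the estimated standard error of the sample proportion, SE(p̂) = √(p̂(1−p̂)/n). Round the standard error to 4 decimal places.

Sample proportion p̂ = 1691/1858 = 0.91012.
p̂(1−p̂) = 0.081802.
SE = √(0.081802/1858) = 0.0066.

SE = 0.0066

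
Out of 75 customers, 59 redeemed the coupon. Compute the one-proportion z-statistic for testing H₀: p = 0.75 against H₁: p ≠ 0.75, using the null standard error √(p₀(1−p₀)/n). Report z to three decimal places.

z = 0.733

Sample proportion p̂ = 59/75 = 0.78667.
Null standard error: √(0.75·0.25/75) = √0.002500000 = 0.050000.
z = (0.78667 − 0.75)/0.050000 = 0.03667/0.050000 = 0.733.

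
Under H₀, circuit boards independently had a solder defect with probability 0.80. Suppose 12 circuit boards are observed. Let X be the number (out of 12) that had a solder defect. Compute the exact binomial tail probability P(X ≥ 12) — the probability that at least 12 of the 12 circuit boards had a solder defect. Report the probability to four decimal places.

X ~ Binomial(n=12, p=0.80).
P(X ≥ 12) = C(12,12)·0.80^12·0.20^0.
= 0.068719 = 0.0687.

P = 0.0687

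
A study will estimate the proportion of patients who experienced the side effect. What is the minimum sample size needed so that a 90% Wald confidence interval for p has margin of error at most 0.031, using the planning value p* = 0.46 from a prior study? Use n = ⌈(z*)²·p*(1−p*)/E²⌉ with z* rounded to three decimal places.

n = 700

The 90% critical value is z* = 1.645.
p*(1−p*) = 0.2484.
Required n before rounding: 2.706025 × 0.2484 / 0.031² = 699.455.
Rounding up, n = 700.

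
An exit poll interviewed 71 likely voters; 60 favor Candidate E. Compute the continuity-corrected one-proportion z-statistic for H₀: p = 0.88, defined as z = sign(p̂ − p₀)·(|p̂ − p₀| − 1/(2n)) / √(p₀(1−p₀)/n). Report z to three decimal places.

z = -0.723

With x = 60 successes in n = 71, p̂ = 0.84507. p̂ − p₀ = -0.034930.
1/(2n) = 0.007042.
Corrected numerator: |-0.034930| − 0.007042 = 0.027888.
Null standard error: √(0.88·0.12/71) = √0.001487324 = 0.038566.
z = (−)0.027888/0.038566 = -0.723.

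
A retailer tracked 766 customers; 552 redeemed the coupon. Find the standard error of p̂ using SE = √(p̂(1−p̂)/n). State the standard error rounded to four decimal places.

Sample proportion p̂ = 552/766 = 0.72063.
p̂(1−p̂) = 0.201322.
SE = √(0.201322/766) = 0.0162.

SE = 0.0162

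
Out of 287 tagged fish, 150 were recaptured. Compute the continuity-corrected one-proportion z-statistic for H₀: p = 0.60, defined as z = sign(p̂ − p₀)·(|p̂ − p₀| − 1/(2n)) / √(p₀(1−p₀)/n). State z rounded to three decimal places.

z = -2.615

p̂ = 150/287 = 0.52265. p̂ − p₀ = -0.077352.
1/(2n) = 0.001742.
Corrected numerator: |-0.077352| − 0.001742 = 0.075610.
SE₀ = √(0.60·0.40/287) = 0.028918.
z = (−)0.075610/0.028918 = -2.615.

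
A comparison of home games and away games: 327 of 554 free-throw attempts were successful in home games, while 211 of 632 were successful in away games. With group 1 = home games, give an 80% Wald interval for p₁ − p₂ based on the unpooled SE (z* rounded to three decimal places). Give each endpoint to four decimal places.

p̂₁ = 0.59025, p̂₂ = 0.33386, so the observed difference is 0.25639.
SE = √(0.000436560 + 0.000351895) = √0.000788455 = 0.028079.
For 80% confidence, z* = 1.282. Margin = 1.282·0.028079 = 0.03600.
So the interval runs from 0.2204 to 0.2924.

(0.2204, 0.2924)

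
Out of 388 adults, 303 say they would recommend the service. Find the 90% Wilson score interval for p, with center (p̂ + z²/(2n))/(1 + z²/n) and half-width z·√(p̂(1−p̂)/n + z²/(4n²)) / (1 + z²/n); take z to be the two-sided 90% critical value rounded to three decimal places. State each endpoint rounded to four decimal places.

p̂ = 303/388 = 0.78093; z = 1.645, so z² = 2.706025.
Denominator 1 + z²/n = 1 + 2.706025/388 = 1.006974.
Adjusted center: (0.78093 + z²/(2n))/1.006974 = 0.77898.
Radicand: p̂(1−p̂)/n + z²/(4n²) = 0.000440927 + 0.000004494 = 0.000445421.
Half-width = 1.645·√0.000445421/1.006974 = 0.03448.
So the interval runs from 0.7445 to 0.8135.

(0.7445, 0.8135)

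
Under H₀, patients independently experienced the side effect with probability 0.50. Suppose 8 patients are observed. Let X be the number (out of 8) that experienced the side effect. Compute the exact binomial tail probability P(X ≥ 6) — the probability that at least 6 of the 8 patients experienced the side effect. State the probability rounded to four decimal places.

X is binomial with n = 8 and p = 0.50.
P(X ≥ 6) = C(8,6)·0.50^6·0.50^2 + C(8,7)·0.50^7·0.50^1 + C(8,8)·0.50^8·0.50^0.
= 0.109375 + 0.031250 + 0.003906 = 0.1445.

P = 0.1445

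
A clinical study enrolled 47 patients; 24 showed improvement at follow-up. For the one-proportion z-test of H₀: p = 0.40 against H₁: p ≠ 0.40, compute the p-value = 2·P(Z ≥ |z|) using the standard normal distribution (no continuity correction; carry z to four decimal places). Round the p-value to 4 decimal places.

With x = 24 successes in n = 47, p̂ = 0.51064.
Null standard error: √(0.40·0.60/47) = √0.005106383 = 0.071459.
z = (p̂ − p₀)/SE = (24/47 − 0.40)/0.071459 ≈ 1.5483.
From the standard normal, 2·P(Z ≥ |z|) = 0.1216.

p-value = 0.1216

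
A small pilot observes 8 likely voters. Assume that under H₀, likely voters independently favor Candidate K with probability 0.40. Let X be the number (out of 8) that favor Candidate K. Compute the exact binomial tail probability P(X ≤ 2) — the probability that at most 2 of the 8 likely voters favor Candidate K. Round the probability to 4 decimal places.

P = 0.3154

X ~ Binomial(n=8, p=0.40).
P(X ≤ 2) = C(8,0)·0.40^0·0.60^8 + C(8,1)·0.40^1·0.60^7 + C(8,2)·0.40^2·0.60^6.
= 0.016796 + 0.089580 + 0.209019 = 0.3154.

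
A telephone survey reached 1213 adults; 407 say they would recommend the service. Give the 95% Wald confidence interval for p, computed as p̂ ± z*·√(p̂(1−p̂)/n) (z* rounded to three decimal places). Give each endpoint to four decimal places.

With x = 407 successes in n = 1213, p̂ = 0.33553.
Standard error of p̂: √(0.222950/1213) = √0.000183801 = 0.013557.
z* = 1.960 at the 95% level.
Margin = 1.960·0.013557 = 0.02657.
CI: 0.33553 ± 0.02657 = (0.3090, 0.3621).

(0.3090, 0.3621)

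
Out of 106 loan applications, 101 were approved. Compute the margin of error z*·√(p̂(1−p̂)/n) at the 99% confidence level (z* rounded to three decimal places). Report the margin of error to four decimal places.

With x = 101 successes in n = 106, p̂ = 0.95283.
Standard error of p̂: √(0.044945/106) = √0.000424008 = 0.020591.
The 99% critical value is z* = 2.576.
ME = 2.576·0.020591 = 0.0530.

ME = 0.0530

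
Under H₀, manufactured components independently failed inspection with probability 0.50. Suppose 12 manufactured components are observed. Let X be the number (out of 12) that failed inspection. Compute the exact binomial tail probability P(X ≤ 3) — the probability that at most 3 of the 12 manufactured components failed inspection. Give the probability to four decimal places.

X ~ Binomial(n=12, p=0.50).
P(X ≤ 3) = C(12,0)·0.50^0·0.50^12 + C(12,1)·0.50^1·0.50^11 + C(12,2)·0.50^2·0.50^10 + C(12,3)·0.50^3·0.50^9.
= 0.000244 + 0.002930 + 0.016113 + 0.053711 = 0.0730.

P = 0.0730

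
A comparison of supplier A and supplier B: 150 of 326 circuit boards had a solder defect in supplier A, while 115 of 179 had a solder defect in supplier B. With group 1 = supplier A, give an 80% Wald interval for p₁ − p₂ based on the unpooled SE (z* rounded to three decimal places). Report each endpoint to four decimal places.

(-0.2403, -0.1244)

p̂₁ = 150/326 = 0.46012, p̂₂ = 115/179 = 0.64246; p̂₁ − p̂₂ = -0.18234.
Unpooled SE = √(p̂₁(1−p̂₁)/n₁ + p̂₂(1−p̂₂)/n₂) = √(0.000761993 + 0.001283272) = 0.045225.
z* = 1.282 at the 80% level. Margin of error = 0.05798.
So the interval runs from -0.2403 to -0.1244.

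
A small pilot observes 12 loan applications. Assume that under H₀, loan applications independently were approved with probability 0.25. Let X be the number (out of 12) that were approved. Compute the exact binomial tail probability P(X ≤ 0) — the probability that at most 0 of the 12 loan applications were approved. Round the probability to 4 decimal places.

X ~ Binomial(n=12, p=0.25).
P(X ≤ 0) = C(12,0)·0.25^0·0.75^12.
= 0.031676 = 0.0317.

P = 0.0317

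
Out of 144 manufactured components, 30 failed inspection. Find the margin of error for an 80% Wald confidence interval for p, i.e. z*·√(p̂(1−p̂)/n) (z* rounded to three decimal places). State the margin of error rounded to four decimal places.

With x = 30 successes in n = 144, p̂ = 0.20833.
SE = √(p̂(1−p̂)/n) = √(0.164931/144) = 0.033843.
For 80% confidence, z* = 1.282.
So ME = 0.0434.

ME = 0.0434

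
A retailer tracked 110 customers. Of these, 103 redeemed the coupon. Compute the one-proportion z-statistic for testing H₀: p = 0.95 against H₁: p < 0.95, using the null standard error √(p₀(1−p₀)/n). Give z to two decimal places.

z = -0.66

Sample proportion p̂ = 103/110 = 0.93636.
Null standard error: √(0.95·0.05/110) = √0.000431818 = 0.020780.
Test statistic: z = -0.01364/0.020780 = -0.66.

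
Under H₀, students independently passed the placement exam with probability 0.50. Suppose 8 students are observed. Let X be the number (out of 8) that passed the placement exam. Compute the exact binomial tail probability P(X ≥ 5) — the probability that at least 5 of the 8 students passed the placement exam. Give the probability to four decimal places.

X ~ Binomial(n=8, p=0.50).
P(X ≥ 5) = C(8,5)·0.50^5·0.50^3 + C(8,6)·0.50^6·0.50^2 + C(8,7)·0.50^7·0.50^1 + C(8,8)·0.50^8·0.50^0.
= 0.218750 + 0.109375 + 0.031250 + 0.003906 = 0.3633.

P = 0.3633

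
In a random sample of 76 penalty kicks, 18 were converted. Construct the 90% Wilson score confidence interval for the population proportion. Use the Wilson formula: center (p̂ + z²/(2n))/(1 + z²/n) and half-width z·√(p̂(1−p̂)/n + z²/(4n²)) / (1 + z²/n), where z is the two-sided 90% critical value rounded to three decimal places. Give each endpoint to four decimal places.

(0.1665, 0.3252)

Here p̂ = 18/76 = 0.23684 and z = 1.645 (z² = 2.706025).
Denominator 1 + z²/n = 1 + 2.706025/76 = 1.035606.
Adjusted center: (0.23684 + z²/(2n))/1.035606 = 0.24589.
Radicand: p̂(1−p̂)/n + z²/(4n²) = 0.002378262 + 0.000117124 = 0.002495386.
Half-width = z·√(radicand)/denom = 1.645·0.049954/1.035606 = 0.07935.
CI: 0.24589 ± 0.07935 = (0.1665, 0.3252).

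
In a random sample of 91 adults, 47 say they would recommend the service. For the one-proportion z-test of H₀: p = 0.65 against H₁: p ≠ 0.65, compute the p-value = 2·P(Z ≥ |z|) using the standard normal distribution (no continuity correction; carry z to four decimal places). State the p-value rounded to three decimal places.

p-value = 0.008

Sample proportion p̂ = 47/91 = 0.51648.
Under H₀, SE = √(p₀(1−p₀)/n) = √(0.65·0.35/91) = √0.002500000 = 0.050000.
z = (p̂ − p₀)/SE = (47/91 − 0.65)/0.050000 ≈ -2.6703.
p-value = 2·P(Z ≥ |z|) with z = -2.6703 → 0.008.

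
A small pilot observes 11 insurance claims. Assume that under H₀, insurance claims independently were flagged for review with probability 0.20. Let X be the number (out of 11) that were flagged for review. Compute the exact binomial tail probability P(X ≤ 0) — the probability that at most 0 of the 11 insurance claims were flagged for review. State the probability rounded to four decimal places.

X ~ Binomial(n=11, p=0.20).
P(X ≤ 0) = C(11,0)·0.20^0·0.80^11.
= 0.085899 = 0.0859.

P = 0.0859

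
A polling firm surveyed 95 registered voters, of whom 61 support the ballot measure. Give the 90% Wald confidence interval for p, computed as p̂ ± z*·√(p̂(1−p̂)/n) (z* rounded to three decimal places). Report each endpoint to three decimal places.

The sample proportion is 61/95 = 0.64211.
SE(p̂) = √(0.64211·0.35789/95) = 0.049183.
z* = 1.645 at the 90% level.
Margin = 1.645·0.049183 = 0.08091.
Interval: 0.64211 ± 0.08091 → (0.561, 0.723).

(0.561, 0.723)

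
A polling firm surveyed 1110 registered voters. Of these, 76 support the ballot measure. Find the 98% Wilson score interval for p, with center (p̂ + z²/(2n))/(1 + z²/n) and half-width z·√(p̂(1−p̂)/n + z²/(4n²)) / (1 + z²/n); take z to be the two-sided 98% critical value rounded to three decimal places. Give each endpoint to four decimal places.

(0.0528, 0.0883)

Here p̂ = 76/1110 = 0.06847 and z = 2.326 (z² = 5.410276).
Denominator 1 + z²/n = 1 + 5.410276/1110 = 1.004874.
Adjusted center: (0.06847 + z²/(2n))/1.004874 = 0.07056.
Radicand: p̂(1−p̂)/n + z²/(4n²) = 0.000057460 + 0.000001098 = 0.000058558.
Half-width = z·√(radicand)/denom = 2.326·0.007652/1.004874 = 0.01771.
CI: 0.07056 ± 0.01771 = (0.0528, 0.0883).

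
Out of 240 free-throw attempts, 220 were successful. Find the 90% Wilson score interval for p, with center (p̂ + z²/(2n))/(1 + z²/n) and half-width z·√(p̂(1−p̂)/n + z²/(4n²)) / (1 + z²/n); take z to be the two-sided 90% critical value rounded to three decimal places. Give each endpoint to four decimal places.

(0.8825, 0.9416)

p̂ = 220/240 = 0.91667; z = 1.645, so z² = 2.706025.
Denominator 1 + z²/n = 1 + 2.706025/240 = 1.011275.
Center = (0.91667 + 0.005638)/1.011275 = 0.91202.
Radicand: p̂(1−p̂)/n + z²/(4n²) = 0.000318287 + 0.000011745 = 0.000330032.
Half-width = z·√(radicand)/denom = 1.645·0.018167/1.011275 = 0.02955.
Interval: 0.91202 ± 0.02955 → (0.8825, 0.9416).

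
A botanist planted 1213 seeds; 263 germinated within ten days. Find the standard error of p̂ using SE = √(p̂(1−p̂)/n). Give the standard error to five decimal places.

With x = 263 successes in n = 1213, p̂ = 0.21682.
p̂(1−p̂) = 0.21682·0.78318 = 0.169809.
SE = √(0.169809/1213) = 0.01183.

SE = 0.01183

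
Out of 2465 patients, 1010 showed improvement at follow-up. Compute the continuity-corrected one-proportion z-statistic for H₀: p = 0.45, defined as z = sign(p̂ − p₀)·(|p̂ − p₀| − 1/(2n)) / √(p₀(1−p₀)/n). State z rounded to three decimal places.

z = -3.998

With x = 1010 successes in n = 2465, p̂ = 0.40974. p̂ − p₀ = -0.040264.
1/(2n) = 0.000203.
Corrected numerator: |-0.040264| − 0.000203 = 0.040061.
Under H₀, SE = √(p₀(1−p₀)/n) = √(0.45·0.55/2465) = √0.000100406 = 0.010020.
z = −0.040061/0.010020 = -3.998.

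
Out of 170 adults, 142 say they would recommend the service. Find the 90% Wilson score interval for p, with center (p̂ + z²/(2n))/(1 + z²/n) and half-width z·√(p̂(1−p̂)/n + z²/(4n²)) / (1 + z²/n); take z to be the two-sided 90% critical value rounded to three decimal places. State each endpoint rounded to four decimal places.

Here p̂ = 142/170 = 0.83529 and z = 1.645 (z² = 2.706025).
1 + z²/n = 1.015918.
Adjusted center: (0.83529 + z²/(2n))/1.015918 = 0.83004.
Radicand: p̂(1−p̂)/n + z²/(4n²) = 0.000809281 + 0.000023409 = 0.000832690.
Half-width = z·√(radicand)/denom = 1.645·0.028856/1.015918 = 0.04672.
Interval: 0.83004 ± 0.04672 → (0.7833, 0.8768).

(0.7833, 0.8768)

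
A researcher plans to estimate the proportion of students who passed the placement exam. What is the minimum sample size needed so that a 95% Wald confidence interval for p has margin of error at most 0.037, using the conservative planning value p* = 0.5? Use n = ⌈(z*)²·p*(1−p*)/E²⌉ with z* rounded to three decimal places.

n = 702

The 95% critical value is z* = 1.960.
p*(1−p*) = 0.2500.
(z*)²·p*(1−p*)/E² = 3.841600·0.2500/0.001369 = 701.534.
Rounding up, n = 702.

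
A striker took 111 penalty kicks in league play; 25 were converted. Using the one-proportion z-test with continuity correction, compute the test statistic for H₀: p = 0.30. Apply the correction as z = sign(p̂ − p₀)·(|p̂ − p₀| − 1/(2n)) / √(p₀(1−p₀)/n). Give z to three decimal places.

z = -1.616

Sample proportion p̂ = 25/111 = 0.22523. p̂ − p₀ = -0.074775.
Continuity correction 1/(2n) = 1/222 = 0.004505.
Corrected numerator: |-0.074775| − 0.004505 = 0.070270.
Null standard error: √(0.30·0.70/111) = √0.001891892 = 0.043496.
z = −0.070270/0.043496 = -1.616.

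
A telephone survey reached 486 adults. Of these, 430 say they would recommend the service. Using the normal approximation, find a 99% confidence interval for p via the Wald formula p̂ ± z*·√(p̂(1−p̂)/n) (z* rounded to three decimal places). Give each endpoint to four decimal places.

(0.8475, 0.9221)

p̂ = 430/486 = 0.88477.
Standard error of p̂: √(0.101949/486) = √0.000209772 = 0.014484.
z* = 2.576 at the 99% level.
Margin = 2.576·0.014484 = 0.03731.
So the interval runs from 0.8475 to 0.9221.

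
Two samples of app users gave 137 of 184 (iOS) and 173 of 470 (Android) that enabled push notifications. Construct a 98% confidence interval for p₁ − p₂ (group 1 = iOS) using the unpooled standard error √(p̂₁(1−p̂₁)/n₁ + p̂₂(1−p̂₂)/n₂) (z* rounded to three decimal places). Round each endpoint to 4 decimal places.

p̂₁ = 137/184 = 0.74457, p̂₂ = 173/470 = 0.36809; p̂₁ − p̂₂ = 0.37648.
Unpooled SE = √(p̂₁(1−p̂₁)/n₁ + p̂₂(1−p̂₂)/n₂) = √(0.001033630 + 0.000494890) = 0.039096.
For 98% confidence, z* = 2.326. Margin of error = 0.09094.
So the interval runs from 0.2855 to 0.4674.

(0.2855, 0.4674)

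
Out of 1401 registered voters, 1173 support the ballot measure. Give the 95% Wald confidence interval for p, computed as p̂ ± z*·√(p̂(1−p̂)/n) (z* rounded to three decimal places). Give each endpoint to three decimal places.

(0.818, 0.857)

Sample proportion p̂ = 1173/1401 = 0.83726.
SE(p̂) = √(0.83726·0.16274/1401) = 0.009862.
The 95% critical value is z* = 1.960.
Margin = 1.960·0.009862 = 0.01933.
CI: 0.83726 ± 0.01933 = (0.818, 0.857).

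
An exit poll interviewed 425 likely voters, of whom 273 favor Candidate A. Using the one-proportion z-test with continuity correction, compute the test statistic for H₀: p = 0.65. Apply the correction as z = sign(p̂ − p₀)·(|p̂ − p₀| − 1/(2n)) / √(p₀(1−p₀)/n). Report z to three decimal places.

z = -0.280

p̂ = 273/425 = 0.64235. p̂ − p₀ = -0.007647.
1/(2n) = 0.001176.
Corrected numerator: |-0.007647| − 0.001176 = 0.006471.
SE₀ = √(0.65·0.35/425) = 0.023136.
z = −0.006471/0.023136 = -0.280.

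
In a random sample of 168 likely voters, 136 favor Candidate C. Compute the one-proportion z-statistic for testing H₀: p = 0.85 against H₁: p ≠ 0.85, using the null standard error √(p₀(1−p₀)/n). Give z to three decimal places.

The sample proportion is 136/168 = 0.80952.
Under H₀, SE = √(p₀(1−p₀)/n) = √(0.85·0.15/168) = √0.000758929 = 0.027549.
z = (p̂ − p₀)/SE = (0.80952 − 0.85)/0.027549 = -1.469.

z = -1.469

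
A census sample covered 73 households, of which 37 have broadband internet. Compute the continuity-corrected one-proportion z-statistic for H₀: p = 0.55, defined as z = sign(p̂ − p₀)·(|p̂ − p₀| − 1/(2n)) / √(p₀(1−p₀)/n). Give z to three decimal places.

z = -0.623

p̂ = 37/73 = 0.50685. p̂ − p₀ = -0.043151.
Continuity correction 1/(2n) = 1/146 = 0.006849.
Corrected numerator: |-0.043151| − 0.006849 = 0.036302.
Under H₀, SE = √(p₀(1−p₀)/n) = √(0.55·0.45/73) = √0.003390411 = 0.058227.
z = (−)0.036302/0.058227 = -0.623.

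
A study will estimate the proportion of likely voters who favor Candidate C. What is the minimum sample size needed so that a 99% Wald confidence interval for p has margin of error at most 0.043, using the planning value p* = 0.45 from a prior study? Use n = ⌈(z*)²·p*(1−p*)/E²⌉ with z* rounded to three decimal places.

n = 889

For 99% confidence, z* = 2.576.
p*(1−p*) = 0.2475.
(z*)²·p*(1−p*)/E² = 6.635776·0.2475/0.001849 = 888.239.
⌈888.239⌉ = 889.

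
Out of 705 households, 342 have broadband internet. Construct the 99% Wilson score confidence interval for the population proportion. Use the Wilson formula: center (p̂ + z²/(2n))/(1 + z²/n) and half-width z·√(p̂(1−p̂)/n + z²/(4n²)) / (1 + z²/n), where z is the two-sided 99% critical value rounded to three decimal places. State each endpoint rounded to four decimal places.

(0.4370, 0.5335)

p̂ = 342/705 = 0.48511; z = 2.576, so z² = 6.635776.
1 + z²/n = 1.009412.
Adjusted center: (0.48511 + z²/(2n))/1.009412 = 0.48525.
Radicand: p̂(1−p̂)/n + z²/(4n²) = 0.000354295 + 0.000003338 = 0.000357633.
Half-width = z·√(radicand)/denom = 2.576·0.018911/1.009412 = 0.04826.
So the interval runs from 0.4370 to 0.5335.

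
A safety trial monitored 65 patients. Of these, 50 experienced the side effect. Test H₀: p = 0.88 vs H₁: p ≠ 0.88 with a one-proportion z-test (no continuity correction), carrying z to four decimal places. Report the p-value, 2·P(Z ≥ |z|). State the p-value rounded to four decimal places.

With x = 50 successes in n = 65, p̂ = 0.76923.
Null standard error: √(0.88·0.12/65) = √0.001624615 = 0.040307.
z = (p̂ − p₀)/SE = (50/65 − 0.88)/0.040307 ≈ -2.7482.
p-value = 2·P(Z ≥ |z|) with z = -2.7482 → 0.0060.

p-value = 0.0060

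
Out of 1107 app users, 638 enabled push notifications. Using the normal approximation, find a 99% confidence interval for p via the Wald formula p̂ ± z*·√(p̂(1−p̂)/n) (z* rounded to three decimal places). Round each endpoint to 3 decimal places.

Sample proportion p̂ = 638/1107 = 0.57633.
SE(p̂) = √(0.57633·0.42367/1107) = 0.014852.
For 99% confidence, z* = 2.576.
Margin of error: 2.576 × 0.014852 = 0.03826.
So the interval runs from 0.538 to 0.615.

(0.538, 0.615)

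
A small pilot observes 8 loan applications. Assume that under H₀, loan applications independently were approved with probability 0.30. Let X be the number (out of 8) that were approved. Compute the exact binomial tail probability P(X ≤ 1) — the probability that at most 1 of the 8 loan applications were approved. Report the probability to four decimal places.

X ~ Binomial(n=8, p=0.30).
P(X ≤ 1) = C(8,0)·0.30^0·0.70^8 + C(8,1)·0.30^1·0.70^7.
= 0.057648 + 0.197650 = 0.2553.

P = 0.2553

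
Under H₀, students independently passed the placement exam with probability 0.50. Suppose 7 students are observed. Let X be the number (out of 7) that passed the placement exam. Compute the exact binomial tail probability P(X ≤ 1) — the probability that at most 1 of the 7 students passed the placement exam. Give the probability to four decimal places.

P = 0.0625

X ~ Binomial(n=7, p=0.50).
P(X ≤ 1) = C(7,0)·0.50^0·0.50^7 + C(7,1)·0.50^1·0.50^6.
= 0.007812 + 0.054688 = 0.0625.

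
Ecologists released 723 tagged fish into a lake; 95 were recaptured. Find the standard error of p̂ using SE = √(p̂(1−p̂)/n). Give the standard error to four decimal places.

SE = 0.0126

With x = 95 successes in n = 723, p̂ = 0.13140.
p̂(1−p̂) = 0.13140·0.86860 = 0.114134.
SE = √(0.114134/723) = √0.000157862 = 0.0126.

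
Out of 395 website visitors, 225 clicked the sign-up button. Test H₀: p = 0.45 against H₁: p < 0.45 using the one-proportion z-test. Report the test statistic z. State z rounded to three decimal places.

With x = 225 successes in n = 395, p̂ = 0.56962.
SE₀ = √(0.45·0.55/395) = 0.025032.
z = (0.56962 − 0.45)/0.025032 = 0.11962/0.025032 = 4.779.

z = 4.779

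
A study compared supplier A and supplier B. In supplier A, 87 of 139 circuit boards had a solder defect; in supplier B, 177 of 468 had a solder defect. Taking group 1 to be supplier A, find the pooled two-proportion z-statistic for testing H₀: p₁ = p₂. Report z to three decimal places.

Sample proportions: p̂₁ = 87/139 = 0.62590 and p̂₂ = 177/468 = 0.37821.
Pooled p̂ = (87+177)/(139+468) = 264/607 = 0.43493.
Pooled SE = √[0.2457654·0.00933100] ≈ 0.047888.
z = (p̂₁ − p̂₂)/SE = (0.62590 − 0.37821)/0.047888 = 0.24769/0.047888 = 5.172.

z = 5.172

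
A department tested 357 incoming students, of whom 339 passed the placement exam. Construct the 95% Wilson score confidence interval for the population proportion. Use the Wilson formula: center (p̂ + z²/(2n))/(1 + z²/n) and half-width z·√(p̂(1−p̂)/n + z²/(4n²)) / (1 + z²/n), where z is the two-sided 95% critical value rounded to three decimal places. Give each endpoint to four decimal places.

(0.9217, 0.9679)

Here p̂ = 339/357 = 0.94958 and z = 1.960 (z² = 3.841600).
Denominator 1 + z²/n = 1 + 3.841600/357 = 1.010761.
Center = (0.94958 + 0.005380)/1.010761 = 0.94479.
Radicand: p̂(1−p̂)/n + z²/(4n²) = 0.000134112 + 0.000007536 = 0.000141648.
Half-width = 1.960·√0.000141648/1.010761 = 0.02308.
So the interval runs from 0.9217 to 0.9679.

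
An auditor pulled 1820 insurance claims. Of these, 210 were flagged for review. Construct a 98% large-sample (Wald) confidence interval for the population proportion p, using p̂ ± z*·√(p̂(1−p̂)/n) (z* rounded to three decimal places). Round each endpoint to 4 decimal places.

(0.0980, 0.1328)

With x = 210 successes in n = 1820, p̂ = 0.11538.
Standard error of p̂: √(0.102071/1820) = √0.000056083 = 0.007489.
The 98% critical value is z* = 2.326.
Margin = 2.326·0.007489 = 0.01742.
CI: 0.11538 ± 0.01742 = (0.0980, 0.1328).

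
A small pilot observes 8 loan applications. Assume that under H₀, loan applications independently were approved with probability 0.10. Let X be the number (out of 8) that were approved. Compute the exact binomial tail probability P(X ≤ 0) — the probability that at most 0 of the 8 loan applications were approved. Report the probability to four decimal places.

P = 0.4305

X ~ Binomial(n=8, p=0.10).
P(X ≤ 0) = C(8,0)·0.10^0·0.90^8.
= 0.430467 = 0.4305.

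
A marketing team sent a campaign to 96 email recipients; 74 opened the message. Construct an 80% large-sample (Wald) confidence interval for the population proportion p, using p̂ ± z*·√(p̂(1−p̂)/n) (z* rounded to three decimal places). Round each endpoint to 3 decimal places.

Sample proportion p̂ = 74/96 = 0.77083.
SE = √(p̂(1−p̂)/n) = √(0.176649/96) = 0.042896.
For 80% confidence, z* = 1.282.
Margin of error: 1.282 × 0.042896 = 0.05499.
So the interval runs from 0.716 to 0.826.

(0.716, 0.826)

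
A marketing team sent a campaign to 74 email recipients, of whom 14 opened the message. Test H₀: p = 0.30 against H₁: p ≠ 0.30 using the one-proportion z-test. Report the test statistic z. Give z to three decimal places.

z = -2.080

p̂ = 14/74 = 0.18919.
Under H₀, SE = √(p₀(1−p₀)/n) = √(0.30·0.70/74) = √0.002837838 = 0.053271.
Test statistic: z = -0.11081/0.053271 = -2.080.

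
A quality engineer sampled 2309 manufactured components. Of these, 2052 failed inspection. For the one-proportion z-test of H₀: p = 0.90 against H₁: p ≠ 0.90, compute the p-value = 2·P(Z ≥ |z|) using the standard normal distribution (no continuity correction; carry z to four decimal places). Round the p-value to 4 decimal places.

p-value = 0.0702

The sample proportion is 2052/2309 = 0.88870.
Null standard error: √(0.90·0.10/2309) = √0.000038978 = 0.006243.
z = (p̂ − p₀)/SE = (2052/2309 − 0.90)/0.006243 ≈ -1.8105.
p-value = 2·P(Z ≥ |z|) with z = -1.8105 → 0.0702.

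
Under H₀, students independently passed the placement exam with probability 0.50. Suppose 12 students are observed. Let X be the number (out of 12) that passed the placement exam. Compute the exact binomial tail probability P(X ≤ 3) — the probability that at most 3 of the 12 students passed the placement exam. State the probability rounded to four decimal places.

P = 0.0730

X is binomial with n = 12 and p = 0.50.
P(X ≤ 3) = C(12,0)·0.50^0·0.50^12 + C(12,1)·0.50^1·0.50^11 + C(12,2)·0.50^2·0.50^10 + C(12,3)·0.50^3·0.50^9.
= 0.000244 + 0.002930 + 0.016113 + 0.053711 = 0.0730.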